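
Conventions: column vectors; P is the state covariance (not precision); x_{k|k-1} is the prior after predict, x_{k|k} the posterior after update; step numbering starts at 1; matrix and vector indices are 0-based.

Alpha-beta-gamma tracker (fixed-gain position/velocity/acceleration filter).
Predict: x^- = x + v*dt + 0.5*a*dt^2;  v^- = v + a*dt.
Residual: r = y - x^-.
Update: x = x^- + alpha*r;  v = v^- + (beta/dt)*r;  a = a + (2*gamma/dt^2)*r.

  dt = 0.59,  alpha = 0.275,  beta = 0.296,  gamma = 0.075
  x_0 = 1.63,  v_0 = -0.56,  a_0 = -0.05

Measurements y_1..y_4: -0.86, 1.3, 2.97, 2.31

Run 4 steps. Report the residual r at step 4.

resid = 1.6004

step 1: x_pred=1.2909  r=-2.1509  x^+=0.6994  v^+=-1.6686  a^+=-0.9768
step 2: x_pred=-0.4551  r=1.7551  x^+=0.0276  v^+=-1.3644  a^+=-0.2206
step 3: x_pred=-0.8158  r=3.7858  x^+=0.2253  v^+=0.4048  a^+=1.4108
step 4: x_pred=0.7096  r=1.6004  x^+=1.1497  v^+=2.0400  a^+=2.1004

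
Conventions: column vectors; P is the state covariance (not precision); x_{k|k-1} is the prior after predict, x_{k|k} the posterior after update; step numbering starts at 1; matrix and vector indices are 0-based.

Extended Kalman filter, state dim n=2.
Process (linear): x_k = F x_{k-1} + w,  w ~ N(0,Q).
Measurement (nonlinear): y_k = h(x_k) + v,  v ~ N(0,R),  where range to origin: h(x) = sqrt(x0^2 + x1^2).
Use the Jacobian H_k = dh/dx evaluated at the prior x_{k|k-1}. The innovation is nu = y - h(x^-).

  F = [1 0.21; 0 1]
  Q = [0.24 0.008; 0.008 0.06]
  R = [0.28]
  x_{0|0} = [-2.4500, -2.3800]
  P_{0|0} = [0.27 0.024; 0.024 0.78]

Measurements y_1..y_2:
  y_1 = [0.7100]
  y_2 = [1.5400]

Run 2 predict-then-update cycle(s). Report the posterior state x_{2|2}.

x_post = [-1.4946, -0.5211]

step 1: x^-=[-2.9498, -2.3800]  P^-=[0.5545 0.1958; 0.1958 0.8400]  H_jac=[-0.7783 -0.6279]  S=[1.1384]  K=[-0.4871; -0.5972]  nu=[-3.0802]  x^+=[-1.4496, -0.5406]  P^+=[0.2844 -0.1353; -0.1353 0.4340]
step 2: x^-=[-1.5631, -0.5406]  P^-=[0.4867 -0.0362; -0.0362 0.4940]  H_jac=[-0.9451 -0.3268]  S=[0.7451]  K=[-0.6014; -0.1708]  nu=[-0.1139]  x^+=[-1.4946, -0.5211]  P^+=[0.2172 -0.1127; -0.1127 0.4723]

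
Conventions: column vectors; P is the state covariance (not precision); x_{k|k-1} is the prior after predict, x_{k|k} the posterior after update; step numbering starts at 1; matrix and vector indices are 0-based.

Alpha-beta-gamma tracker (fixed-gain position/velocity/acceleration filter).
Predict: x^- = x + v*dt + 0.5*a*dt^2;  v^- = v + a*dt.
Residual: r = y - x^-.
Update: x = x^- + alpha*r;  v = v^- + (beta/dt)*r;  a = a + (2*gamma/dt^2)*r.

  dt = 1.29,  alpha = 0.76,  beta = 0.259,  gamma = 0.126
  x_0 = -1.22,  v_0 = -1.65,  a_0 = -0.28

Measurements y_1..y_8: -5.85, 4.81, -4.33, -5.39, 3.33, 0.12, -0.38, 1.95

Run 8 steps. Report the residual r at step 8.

step 1: x_pred=-3.5815  r=-2.2685  x^+=-5.3056  v^+=-2.4667  a^+=-0.6235
step 2: x_pred=-9.0064  r=13.8164  x^+=1.4941  v^+=-0.4970  a^+=1.4687
step 3: x_pred=2.0750  r=-6.4050  x^+=-2.7928  v^+=0.1117  a^+=0.4988
step 4: x_pred=-2.2337  r=-3.1563  x^+=-4.6325  v^+=0.1214  a^+=0.0208
step 5: x_pred=-4.4585  r=7.7885  x^+=1.4608  v^+=1.7120  a^+=1.2003
step 6: x_pred=4.6680  r=-4.5480  x^+=1.2115  v^+=2.3473  a^+=0.5116
step 7: x_pred=4.6652  r=-5.0452  x^+=0.8308  v^+=1.9943  a^+=-0.2524
step 8: x_pred=3.1934  r=-1.2434  x^+=2.2484  v^+=1.4190  a^+=-0.4407

resid = -1.2434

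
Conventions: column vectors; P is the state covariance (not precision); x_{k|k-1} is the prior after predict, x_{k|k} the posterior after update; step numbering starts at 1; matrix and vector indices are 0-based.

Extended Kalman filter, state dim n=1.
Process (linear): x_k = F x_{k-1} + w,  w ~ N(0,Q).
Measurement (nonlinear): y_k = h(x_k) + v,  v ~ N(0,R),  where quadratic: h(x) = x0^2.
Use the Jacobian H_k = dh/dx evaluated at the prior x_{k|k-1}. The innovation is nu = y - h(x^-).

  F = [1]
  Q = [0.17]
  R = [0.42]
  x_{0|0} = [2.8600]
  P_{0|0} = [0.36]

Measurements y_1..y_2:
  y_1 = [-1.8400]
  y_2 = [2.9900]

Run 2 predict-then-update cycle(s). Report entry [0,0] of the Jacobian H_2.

H_jac[0,0] = 2.2995

step 1: x^-=[2.8600]  P^-=[0.5300]  H_jac=[5.7200]  S=[17.7608]  K=[0.1707]  nu=[-10.0196]  x^+=[1.1497]  P^+=[0.0125]
step 2: x^-=[1.1497]  P^-=[0.1825]  H_jac=[2.2995]  S=[1.3852]  K=[0.3030]  nu=[1.6681]  x^+=[1.6552]  P^+=[0.0553]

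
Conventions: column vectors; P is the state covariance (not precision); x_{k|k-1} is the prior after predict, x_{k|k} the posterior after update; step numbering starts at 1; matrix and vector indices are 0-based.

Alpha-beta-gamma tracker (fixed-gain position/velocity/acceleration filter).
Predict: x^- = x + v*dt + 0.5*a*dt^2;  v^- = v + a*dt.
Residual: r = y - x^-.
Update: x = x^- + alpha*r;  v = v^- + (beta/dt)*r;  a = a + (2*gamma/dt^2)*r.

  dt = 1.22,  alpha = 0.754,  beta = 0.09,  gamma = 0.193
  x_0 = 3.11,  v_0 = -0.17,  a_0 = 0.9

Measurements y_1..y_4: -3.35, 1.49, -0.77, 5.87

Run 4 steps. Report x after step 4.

step 1: x_pred=3.5724  r=-6.9224  x^+=-1.6471  v^+=0.4173  a^+=-0.8952
step 2: x_pred=-1.8042  r=3.2942  x^+=0.6796  v^+=-0.4318  a^+=-0.0409
step 3: x_pred=0.1223  r=-0.8923  x^+=-0.5505  v^+=-0.5476  a^+=-0.2723
step 4: x_pred=-1.4213  r=7.2913  x^+=4.0764  v^+=-0.3420  a^+=1.6186

x_post = 4.0764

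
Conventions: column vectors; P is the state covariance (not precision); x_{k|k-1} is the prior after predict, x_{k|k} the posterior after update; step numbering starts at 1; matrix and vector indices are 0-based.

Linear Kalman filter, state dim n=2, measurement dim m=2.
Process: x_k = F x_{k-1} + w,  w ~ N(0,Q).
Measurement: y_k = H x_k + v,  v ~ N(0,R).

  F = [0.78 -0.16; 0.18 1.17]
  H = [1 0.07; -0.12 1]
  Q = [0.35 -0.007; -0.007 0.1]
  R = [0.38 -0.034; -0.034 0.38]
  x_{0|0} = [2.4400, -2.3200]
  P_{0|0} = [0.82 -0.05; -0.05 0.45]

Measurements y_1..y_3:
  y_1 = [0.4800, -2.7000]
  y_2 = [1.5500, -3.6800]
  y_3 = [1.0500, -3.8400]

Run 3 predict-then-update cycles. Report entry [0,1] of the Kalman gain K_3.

step 1: x^-=[2.2744, -2.2752]  P^-=[0.8729 -0.0203; -0.0203 0.7215]  S=[1.2536 -0.1084; -0.1084 1.1190]  K=[0.6913 -0.0448; 0.0807 0.6548]  nu=[-1.6351, -0.1519]  x^+=[1.1508, -2.5066]  P^+=[0.2648 -0.0087; -0.0087 0.2450]
step 2: x^-=[1.2987, -2.7256]  P^-=[0.5196 -0.0234; -0.0234 0.4403]  S=[0.8985 -0.0888; -0.0888 0.8334]  K=[0.5723 -0.0420; 0.0614 0.5382]  nu=[0.4421, -0.7986]  x^+=[1.5852, -3.1283]  P^+=[0.2195 -0.0091; -0.0091 0.2014]
step 3: x^-=[1.7370, -3.3747]  P^-=[0.4910 -0.0219; -0.0219 0.3789]  S=[0.8698 -0.0881; -0.0881 0.7713]  K=[0.5586 -0.0410; 0.0561 0.5011]  nu=[-0.4508, -0.2568]  x^+=[1.4957, -3.5287]  P^+=[0.2143 -0.0088; -0.0088 0.1875]

K[0,1] = -0.0410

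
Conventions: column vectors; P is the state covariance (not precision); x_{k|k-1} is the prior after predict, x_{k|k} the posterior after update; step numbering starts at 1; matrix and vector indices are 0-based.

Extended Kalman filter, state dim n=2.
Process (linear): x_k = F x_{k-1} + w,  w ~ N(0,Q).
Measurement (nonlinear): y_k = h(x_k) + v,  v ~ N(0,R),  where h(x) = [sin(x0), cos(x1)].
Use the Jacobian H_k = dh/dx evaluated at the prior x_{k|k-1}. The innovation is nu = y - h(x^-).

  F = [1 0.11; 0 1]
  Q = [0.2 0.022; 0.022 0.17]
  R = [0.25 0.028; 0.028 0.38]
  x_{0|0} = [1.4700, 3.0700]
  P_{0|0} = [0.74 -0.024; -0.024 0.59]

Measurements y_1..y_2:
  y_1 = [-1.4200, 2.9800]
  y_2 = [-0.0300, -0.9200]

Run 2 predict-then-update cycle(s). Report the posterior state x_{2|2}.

step 1: x^-=[1.8077, 3.0700]  P^-=[0.9419 0.0629; 0.0629 0.7600]  H_jac=[-0.2347 0.0000; 0.0000 -0.0715]  S=[0.3019 0.0291; 0.0291 0.3839]  K=[-0.7365 0.0440; -0.0355 -0.1389]  nu=[-2.3921, 3.9774]  x^+=[3.7445, 2.6024]  P^+=[0.7793 0.0544; 0.0544 0.7519]
step 2: x^-=[4.0308, 2.6024]  P^-=[1.0003 0.1591; 0.1591 0.9219]  H_jac=[-0.6300 0.0000; 0.0000 -0.5134]  S=[0.6471 0.0795; 0.0795 0.6230]  K=[-0.9731 -0.0070; -0.0626 -0.7518]  nu=[0.7466, -0.0619]  x^+=[3.3047, 2.6022]  P^+=[0.3864 0.0583; 0.0583 0.5598]

x_post = [3.3047, 2.6022]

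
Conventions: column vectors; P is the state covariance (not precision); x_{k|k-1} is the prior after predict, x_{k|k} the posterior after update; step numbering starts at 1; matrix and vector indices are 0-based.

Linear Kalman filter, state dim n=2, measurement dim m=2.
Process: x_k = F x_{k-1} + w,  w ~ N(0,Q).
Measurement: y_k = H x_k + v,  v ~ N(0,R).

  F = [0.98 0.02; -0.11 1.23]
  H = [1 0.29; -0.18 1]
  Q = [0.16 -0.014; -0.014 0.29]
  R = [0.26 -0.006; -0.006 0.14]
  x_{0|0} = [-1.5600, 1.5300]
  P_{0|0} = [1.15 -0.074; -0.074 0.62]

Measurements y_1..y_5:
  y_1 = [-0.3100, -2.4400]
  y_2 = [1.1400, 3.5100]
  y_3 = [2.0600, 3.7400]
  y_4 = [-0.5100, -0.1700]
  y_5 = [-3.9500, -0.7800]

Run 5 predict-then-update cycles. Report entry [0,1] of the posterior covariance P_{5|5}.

step 1: x^-=[-1.4982, 2.0535]  P^-=[1.2618 -0.2118; -0.2118 1.2619]  S=[1.5051 -0.0679; -0.0679 1.5191]  K=[0.7861 -0.2538; 0.1413 0.8621]  nu=[0.5927, -4.7632]  x^+=[0.1766, -1.9693]  P^+=[0.2068 -0.0030; -0.0030 0.1193]
step 2: x^-=[0.1337, -2.4417]  P^-=[0.3585 -0.0370; -0.0370 0.4738]  S=[0.6369 0.0318; 0.0318 0.6388]  K=[0.5554 -0.1866; 0.1204 0.7462]  nu=[1.7144, 5.9757]  x^+=[-0.0293, 2.2239]  P^+=[0.1464 -0.0031; -0.0031 0.1032]
step 3: x^-=[0.0158, 2.7386]  P^-=[0.3005 -0.0310; -0.0310 0.4487]  S=[0.5803 0.0407; 0.0407 0.6096]  K=[0.5146 -0.1739; 0.1192 0.7373]  nu=[1.2500, 1.0042]  x^+=[0.4844, 3.6280]  P^+=[0.1357 -0.0030; -0.0030 0.1020]
step 4: x^-=[0.5473, 4.4092]  P^-=[0.2903 -0.0297; -0.0297 0.4467]  S=[0.5706 0.0431; 0.0431 0.6068]  K=[0.5065 -0.1711; 0.1193 0.7365]  nu=[-2.3359, -4.4806]  x^+=[0.1307, 0.8306]  P^+=[0.1336 -0.0029; -0.0029 0.1019]
step 5: x^-=[0.1447, 1.0072]  P^-=[0.2882 -0.0294; -0.0294 0.4465]  S=[0.5687 0.0437; 0.0437 0.6065]  K=[0.5049 -0.1705; 0.1193 0.7364]  nu=[-4.3868, -1.7612]  x^+=[-1.7699, -0.8132]  P^+=[0.1331 -0.0029; -0.0029 0.1019]

P_post[0,1] = -0.0029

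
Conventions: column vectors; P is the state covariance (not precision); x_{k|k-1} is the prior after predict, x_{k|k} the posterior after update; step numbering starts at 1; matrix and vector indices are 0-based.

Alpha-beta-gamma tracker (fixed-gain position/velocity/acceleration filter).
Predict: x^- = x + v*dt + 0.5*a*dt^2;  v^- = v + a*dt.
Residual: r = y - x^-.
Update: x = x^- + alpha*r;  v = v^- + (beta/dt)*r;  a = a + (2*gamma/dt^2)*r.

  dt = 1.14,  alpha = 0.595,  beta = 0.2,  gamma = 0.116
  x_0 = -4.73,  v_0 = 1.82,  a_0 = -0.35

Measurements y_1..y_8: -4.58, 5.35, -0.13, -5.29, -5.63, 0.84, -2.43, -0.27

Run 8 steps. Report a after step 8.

a_post = 1.4610

step 1: x_pred=-2.8826  r=-1.6974  x^+=-3.8926  v^+=1.1232  a^+=-0.6530
step 2: x_pred=-3.0364  r=8.3864  x^+=1.9535  v^+=1.8501  a^+=0.8441
step 3: x_pred=4.6111  r=-4.7411  x^+=1.7901  v^+=1.9806  a^+=-0.0023
step 4: x_pred=4.0466  r=-9.3366  x^+=-1.5087  v^+=0.3400  a^+=-1.6690
step 5: x_pred=-2.2056  r=-3.4244  x^+=-4.2431  v^+=-2.1634  a^+=-2.2803
step 6: x_pred=-8.1911  r=9.0311  x^+=-2.8176  v^+=-3.1785  a^+=-0.6681
step 7: x_pred=-6.8753  r=4.4453  x^+=-4.2303  v^+=-3.1603  a^+=0.1255
step 8: x_pred=-7.7516  r=7.4816  x^+=-3.3000  v^+=-1.7047  a^+=1.4610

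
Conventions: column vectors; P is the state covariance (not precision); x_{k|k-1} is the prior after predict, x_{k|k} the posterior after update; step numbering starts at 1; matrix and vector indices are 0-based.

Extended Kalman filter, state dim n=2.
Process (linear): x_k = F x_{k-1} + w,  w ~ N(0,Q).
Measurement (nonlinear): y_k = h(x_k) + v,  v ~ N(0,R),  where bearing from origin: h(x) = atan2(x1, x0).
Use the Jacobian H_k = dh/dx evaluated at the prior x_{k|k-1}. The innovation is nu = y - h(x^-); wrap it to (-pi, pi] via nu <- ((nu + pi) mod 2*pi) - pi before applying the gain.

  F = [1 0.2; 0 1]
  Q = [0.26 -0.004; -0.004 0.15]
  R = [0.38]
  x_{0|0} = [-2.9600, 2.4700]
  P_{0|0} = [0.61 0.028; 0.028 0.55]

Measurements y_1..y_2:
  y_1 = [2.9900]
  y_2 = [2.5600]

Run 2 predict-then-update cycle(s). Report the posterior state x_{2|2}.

step 1: x^-=[-2.4660, 2.4700]  P^-=[0.9032 0.1340; 0.1340 0.7000]  H_jac=[-0.2028 -0.2024]  S=[0.4568]  K=[-0.4603; -0.3697]  nu=[0.6346]  x^+=[-2.7581, 2.2354]  P^+=[0.8064 0.0563; 0.0563 0.6376]
step 2: x^-=[-2.3110, 2.2354]  P^-=[1.1144 0.1798; 0.1798 0.7876]  H_jac=[-0.2162 -0.2235]  S=[0.4888]  K=[-0.5752; -0.4397]  nu=[0.1872]  x^+=[-2.4187, 2.1531]  P^+=[0.9527 0.0562; 0.0562 0.6931]

x_post = [-2.4187, 2.1531]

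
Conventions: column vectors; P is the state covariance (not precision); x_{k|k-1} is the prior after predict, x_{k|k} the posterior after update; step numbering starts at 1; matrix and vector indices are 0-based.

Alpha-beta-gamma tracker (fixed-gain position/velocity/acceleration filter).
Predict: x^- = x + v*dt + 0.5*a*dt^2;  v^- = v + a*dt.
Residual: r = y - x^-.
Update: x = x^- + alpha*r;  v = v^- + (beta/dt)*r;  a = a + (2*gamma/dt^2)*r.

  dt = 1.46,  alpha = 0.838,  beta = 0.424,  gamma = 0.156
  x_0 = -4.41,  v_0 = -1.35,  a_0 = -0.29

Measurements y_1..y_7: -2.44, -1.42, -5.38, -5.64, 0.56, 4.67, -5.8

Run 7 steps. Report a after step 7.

step 1: x_pred=-6.6901  r=4.2501  x^+=-3.1285  v^+=-0.5391  a^+=0.3321
step 2: x_pred=-3.5617  r=2.1417  x^+=-1.7670  v^+=0.5677  a^+=0.6456
step 3: x_pred=-0.2501  r=-5.1299  x^+=-4.5490  v^+=0.0204  a^+=-0.1053
step 4: x_pred=-4.6314  r=-1.0086  x^+=-5.4766  v^+=-0.4262  a^+=-0.2529
step 5: x_pred=-6.3685  r=6.9285  x^+=-0.5624  v^+=1.2166  a^+=0.7612
step 6: x_pred=2.0251  r=2.6449  x^+=4.2415  v^+=3.0960  a^+=1.1483
step 7: x_pred=9.9856  r=-15.7856  x^+=-3.2427  v^+=0.1883  a^+=-1.1622

a_post = -1.1622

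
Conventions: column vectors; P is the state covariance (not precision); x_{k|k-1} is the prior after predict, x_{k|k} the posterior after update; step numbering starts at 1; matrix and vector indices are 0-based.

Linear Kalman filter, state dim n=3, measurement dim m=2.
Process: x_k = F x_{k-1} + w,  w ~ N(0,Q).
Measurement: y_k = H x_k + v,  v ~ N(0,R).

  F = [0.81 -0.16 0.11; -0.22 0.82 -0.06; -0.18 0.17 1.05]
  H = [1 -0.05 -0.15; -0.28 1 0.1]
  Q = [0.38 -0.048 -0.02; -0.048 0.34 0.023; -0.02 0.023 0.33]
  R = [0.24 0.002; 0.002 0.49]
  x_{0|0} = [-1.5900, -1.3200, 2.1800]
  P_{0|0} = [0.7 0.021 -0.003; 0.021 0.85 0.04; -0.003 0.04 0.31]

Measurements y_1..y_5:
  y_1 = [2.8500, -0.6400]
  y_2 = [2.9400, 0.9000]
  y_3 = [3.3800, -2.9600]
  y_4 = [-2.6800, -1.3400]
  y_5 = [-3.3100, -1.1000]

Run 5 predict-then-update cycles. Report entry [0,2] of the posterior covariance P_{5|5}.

step 1: x^-=[-0.8369, -0.8634, 2.3508]  P^-=[0.8574 -0.2674 -0.1143; -0.2674 0.9349 0.1805; -0.1143 0.1805 0.7331]  S=[1.1800 -0.6112; -0.6112 1.6917]  K=[0.7303 -0.0429; 0.0314 0.6189; -0.1356 0.1200]  nu=[3.9964, -0.2460]  x^+=[2.0920, -0.8902, 1.7793]  P^+=[0.1867 0.0259 0.0683; 0.0259 0.3095 0.0109; 0.0683 0.0109 0.6672]
step 2: x^-=[2.0327, -1.2970, 1.3404]  P^-=[0.5236 -0.1121 0.0809; -0.1121 0.5509 0.0210; 0.0809 0.0210 1.0571]  S=[0.7760 -0.2934; -0.2934 1.1550]  K=[0.6464 -0.0528; 0.0081 0.5081; -0.0746 0.0711]  nu=[1.0435, 2.6321]  x^+=[2.5683, 0.0488, 1.4497]  P^+=[0.1762 0.0110 0.1372; 0.0110 0.2552 -0.0313; 0.1372 -0.0313 1.0438]
step 3: x^-=[2.2320, -0.6120, 1.0682]  P^-=[0.5374 -0.1252 0.1885; -0.1252 0.5266 -0.0591; 0.1885 -0.0591 1.4302]  S=[0.7660 -0.2873; -0.2873 1.1207]  K=[0.6493 -0.0627; -0.0003 0.4958; -0.0218 0.0222]  nu=[1.2776, -1.8298]  x^+=[3.1763, -1.5196, 0.9996]  P^+=[0.1866 0.0023 0.2054; 0.0023 0.2510 -0.0745; 0.2054 -0.0745 1.4290]
step 4: x^-=[2.9259, -2.0048, 0.2195]  P^-=[0.5648 -0.1444 0.2932; -0.1444 0.5349 -0.1337; 0.2932 -0.1337 1.8144]  S=[0.7715 -0.2942; -0.2942 1.1250]  K=[0.6574 -0.0710; -0.0060 0.4979; 0.0269 -0.0235]  nu=[-5.6732, 1.4621]  x^+=[-0.9076, -1.2428, 0.0324]  P^+=[0.1983 -0.0052 0.2725; -0.0052 0.2542 -0.1164; 0.2725 -0.1164 1.8128]
step 5: x^-=[-0.5327, -0.8214, -0.0139]  P^-=[0.5925 -0.1637 0.3965; -0.1637 0.5476 -0.2060; 0.3965 -0.2060 2.1981]  S=[0.7777 -0.3021; -0.3021 1.1343]  K=[0.6655 -0.0785; -0.0110 0.5021; 0.0734 -0.0662]  nu=[-2.8204, -0.4264]  x^+=[-2.3762, -1.0044, -0.1926]  P^+=[0.2096 -0.0122 0.3376; -0.0122 0.2582 -0.1564; 0.3376 -0.1564 2.1860]

P_post[0,2] = 0.3376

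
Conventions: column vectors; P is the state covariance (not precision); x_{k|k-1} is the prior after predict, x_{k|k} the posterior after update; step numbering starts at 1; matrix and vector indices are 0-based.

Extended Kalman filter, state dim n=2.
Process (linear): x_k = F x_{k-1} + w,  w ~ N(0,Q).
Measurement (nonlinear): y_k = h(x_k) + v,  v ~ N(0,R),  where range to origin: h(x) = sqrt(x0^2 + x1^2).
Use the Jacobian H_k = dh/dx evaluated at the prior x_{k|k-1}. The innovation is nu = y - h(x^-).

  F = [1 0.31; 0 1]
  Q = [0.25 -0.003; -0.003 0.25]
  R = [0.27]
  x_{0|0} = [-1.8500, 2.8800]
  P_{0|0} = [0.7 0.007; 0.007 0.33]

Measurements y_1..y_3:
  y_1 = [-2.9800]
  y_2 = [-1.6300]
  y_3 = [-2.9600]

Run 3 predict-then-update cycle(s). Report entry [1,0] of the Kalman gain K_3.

K[1,0] = 0.6749

step 1: x^-=[-0.9572, 2.8800]  P^-=[0.9861 0.1063; 0.1063 0.5800]  H_jac=[-0.3154 0.9490]  S=[0.8268]  K=[-0.2542; 0.6252]  nu=[-6.0149]  x^+=[0.5715, -0.8804]  P^+=[0.9326 0.2377; 0.2377 0.2569]
step 2: x^-=[0.2986, -0.8804]  P^-=[1.3547 0.3143; 0.3143 0.5069]  H_jac=[0.3212 -0.9470]  S=[0.6731]  K=[0.2042; -0.5631]  nu=[-2.5596]  x^+=[-0.2242, 0.5610]  P^+=[1.3266 0.3917; 0.3917 0.2934]
step 3: x^-=[-0.0503, 0.5610]  P^-=[1.8477 0.4797; 0.4797 0.5434]  H_jac=[-0.0893 0.9960]  S=[0.7385]  K=[0.4236; 0.6749]  nu=[-3.5233]  x^+=[-1.5426, -1.8168]  P^+=[1.7152 0.2686; 0.2686 0.2070]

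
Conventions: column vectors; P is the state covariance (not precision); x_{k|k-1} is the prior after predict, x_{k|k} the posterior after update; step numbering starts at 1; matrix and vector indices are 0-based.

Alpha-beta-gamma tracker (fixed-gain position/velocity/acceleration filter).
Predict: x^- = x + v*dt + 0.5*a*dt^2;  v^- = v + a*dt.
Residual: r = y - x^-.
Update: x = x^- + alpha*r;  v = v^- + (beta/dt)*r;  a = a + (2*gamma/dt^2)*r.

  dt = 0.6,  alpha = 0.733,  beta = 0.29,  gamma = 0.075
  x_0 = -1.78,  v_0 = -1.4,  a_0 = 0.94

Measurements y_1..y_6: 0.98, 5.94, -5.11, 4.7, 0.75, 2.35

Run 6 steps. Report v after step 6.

step 1: x_pred=-2.4508  r=3.4308  x^+=0.0640  v^+=0.8222  a^+=2.3695
step 2: x_pred=0.9838  r=4.9562  x^+=4.6167  v^+=4.6394  a^+=4.4346
step 3: x_pred=8.1986  r=-13.3086  x^+=-1.5566  v^+=0.8677  a^+=-1.1107
step 4: x_pred=-1.2359  r=5.9359  x^+=3.1151  v^+=3.0703  a^+=1.3626
step 5: x_pred=5.2026  r=-4.4526  x^+=1.9388  v^+=1.7358  a^+=-0.4926
step 6: x_pred=2.8917  r=-0.5417  x^+=2.4946  v^+=1.1785  a^+=-0.7183

v_post = 1.1785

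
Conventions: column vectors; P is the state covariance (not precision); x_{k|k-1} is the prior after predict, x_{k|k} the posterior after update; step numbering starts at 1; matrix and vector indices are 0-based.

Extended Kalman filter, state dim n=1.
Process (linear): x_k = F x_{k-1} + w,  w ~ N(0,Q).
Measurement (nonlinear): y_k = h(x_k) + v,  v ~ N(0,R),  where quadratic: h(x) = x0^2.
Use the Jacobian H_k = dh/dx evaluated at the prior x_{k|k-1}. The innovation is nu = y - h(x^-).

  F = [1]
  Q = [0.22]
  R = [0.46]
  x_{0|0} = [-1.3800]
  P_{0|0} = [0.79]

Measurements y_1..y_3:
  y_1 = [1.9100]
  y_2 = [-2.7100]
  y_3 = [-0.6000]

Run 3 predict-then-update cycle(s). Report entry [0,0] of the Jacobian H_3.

step 1: x^-=[-1.3800]  P^-=[1.0100]  H_jac=[-2.7600]  S=[8.1538]  K=[-0.3419]  nu=[0.0056]  x^+=[-1.3819]  P^+=[0.0570]
step 2: x^-=[-1.3819]  P^-=[0.2770]  H_jac=[-2.7638]  S=[2.5758]  K=[-0.2972]  nu=[-4.6197]  x^+=[-0.0089]  P^+=[0.0495]
step 3: x^-=[-0.0089]  P^-=[0.2695]  H_jac=[-0.0179]  S=[0.4601]  K=[-0.0105]  nu=[-0.6001]  x^+=[-0.0027]  P^+=[0.2694]

H_jac[0,0] = -0.0179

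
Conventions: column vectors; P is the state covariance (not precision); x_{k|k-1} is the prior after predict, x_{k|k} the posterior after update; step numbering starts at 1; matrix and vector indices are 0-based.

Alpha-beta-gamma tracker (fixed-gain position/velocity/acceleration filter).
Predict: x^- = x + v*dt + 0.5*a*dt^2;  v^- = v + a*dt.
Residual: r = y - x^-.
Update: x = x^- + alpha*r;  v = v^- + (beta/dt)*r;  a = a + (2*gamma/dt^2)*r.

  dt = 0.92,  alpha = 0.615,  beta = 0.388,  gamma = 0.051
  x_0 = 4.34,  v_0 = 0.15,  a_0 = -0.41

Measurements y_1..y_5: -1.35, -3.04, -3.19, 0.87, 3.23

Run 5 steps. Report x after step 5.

step 1: x_pred=4.3045  r=-5.6545  x^+=0.8270  v^+=-2.6119  a^+=-1.0914
step 2: x_pred=-2.0379  r=-1.0021  x^+=-2.6542  v^+=-4.0387  a^+=-1.2122
step 3: x_pred=-6.8828  r=3.6928  x^+=-4.6117  v^+=-3.5965  a^+=-0.7672
step 4: x_pred=-8.2452  r=9.1152  x^+=-2.6393  v^+=-0.4581  a^+=0.3313
step 5: x_pred=-2.9206  r=6.1506  x^+=0.8620  v^+=2.4406  a^+=1.0725

x_post = 0.8620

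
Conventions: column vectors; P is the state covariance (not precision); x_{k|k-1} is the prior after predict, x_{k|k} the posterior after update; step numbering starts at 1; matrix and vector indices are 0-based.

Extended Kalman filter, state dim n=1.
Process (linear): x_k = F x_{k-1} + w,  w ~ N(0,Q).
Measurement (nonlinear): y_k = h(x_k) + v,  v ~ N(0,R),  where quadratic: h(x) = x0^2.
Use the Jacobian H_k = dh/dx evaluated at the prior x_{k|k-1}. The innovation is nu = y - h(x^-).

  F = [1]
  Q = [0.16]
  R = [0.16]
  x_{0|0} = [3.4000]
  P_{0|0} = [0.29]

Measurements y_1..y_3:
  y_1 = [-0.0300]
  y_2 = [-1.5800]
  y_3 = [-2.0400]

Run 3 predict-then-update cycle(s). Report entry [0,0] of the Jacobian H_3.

H_jac[0,0] = 0.9876

step 1: x^-=[3.4000]  P^-=[0.4500]  H_jac=[6.8000]  S=[20.9680]  K=[0.1459]  nu=[-11.5900]  x^+=[1.7086]  P^+=[0.0034]
step 2: x^-=[1.7086]  P^-=[0.1634]  H_jac=[3.4172]  S=[2.0684]  K=[0.2700]  nu=[-4.4993]  x^+=[0.4938]  P^+=[0.0126]
step 3: x^-=[0.4938]  P^-=[0.1726]  H_jac=[0.9876]  S=[0.3284]  K=[0.5192]  nu=[-2.2838]  x^+=[-0.6920]  P^+=[0.0841]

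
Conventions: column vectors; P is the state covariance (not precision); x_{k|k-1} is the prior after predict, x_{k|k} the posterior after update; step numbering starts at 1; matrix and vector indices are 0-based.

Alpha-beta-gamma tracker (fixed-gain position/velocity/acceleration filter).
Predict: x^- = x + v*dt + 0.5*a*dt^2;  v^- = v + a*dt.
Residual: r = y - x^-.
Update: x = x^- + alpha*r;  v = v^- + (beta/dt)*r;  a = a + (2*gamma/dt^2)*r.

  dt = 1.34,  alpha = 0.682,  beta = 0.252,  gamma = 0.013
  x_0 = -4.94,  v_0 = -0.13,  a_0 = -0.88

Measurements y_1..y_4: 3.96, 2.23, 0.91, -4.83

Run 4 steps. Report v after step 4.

step 1: x_pred=-5.9043  r=9.8643  x^+=0.8232  v^+=0.5459  a^+=-0.7372
step 2: x_pred=0.8928  r=1.3372  x^+=1.8048  v^+=-0.1905  a^+=-0.7178
step 3: x_pred=0.9051  r=0.0049  x^+=0.9084  v^+=-1.1514  a^+=-0.7177
step 4: x_pred=-1.2788  r=-3.5512  x^+=-3.7007  v^+=-2.7810  a^+=-0.7692

v_post = -2.7810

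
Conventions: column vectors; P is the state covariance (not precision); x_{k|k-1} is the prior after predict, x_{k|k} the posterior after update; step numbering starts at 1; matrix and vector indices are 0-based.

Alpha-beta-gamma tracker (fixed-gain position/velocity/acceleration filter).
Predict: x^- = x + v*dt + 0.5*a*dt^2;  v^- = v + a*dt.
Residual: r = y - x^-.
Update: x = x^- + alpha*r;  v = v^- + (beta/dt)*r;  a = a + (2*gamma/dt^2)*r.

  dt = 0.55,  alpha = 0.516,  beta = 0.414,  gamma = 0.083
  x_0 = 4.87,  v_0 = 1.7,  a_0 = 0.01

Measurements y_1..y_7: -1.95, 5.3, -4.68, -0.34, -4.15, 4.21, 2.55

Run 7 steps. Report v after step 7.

v_post = 8.1523

step 1: x_pred=5.8065  r=-7.7565  x^+=1.8042  v^+=-4.1330  a^+=-4.2465
step 2: x_pred=-1.1113  r=6.4113  x^+=2.1969  v^+=-1.6426  a^+=-0.7282
step 3: x_pred=1.1833  r=-5.8633  x^+=-1.8421  v^+=-6.4566  a^+=-3.9458
step 4: x_pred=-5.9901  r=5.6501  x^+=-3.0746  v^+=-4.3738  a^+=-0.8452
step 5: x_pred=-5.6081  r=1.4581  x^+=-4.8557  v^+=-3.7412  a^+=-0.0451
step 6: x_pred=-6.9202  r=11.1302  x^+=-1.1770  v^+=4.6120  a^+=6.0627
step 7: x_pred=2.2766  r=0.2734  x^+=2.4177  v^+=8.1523  a^+=6.2128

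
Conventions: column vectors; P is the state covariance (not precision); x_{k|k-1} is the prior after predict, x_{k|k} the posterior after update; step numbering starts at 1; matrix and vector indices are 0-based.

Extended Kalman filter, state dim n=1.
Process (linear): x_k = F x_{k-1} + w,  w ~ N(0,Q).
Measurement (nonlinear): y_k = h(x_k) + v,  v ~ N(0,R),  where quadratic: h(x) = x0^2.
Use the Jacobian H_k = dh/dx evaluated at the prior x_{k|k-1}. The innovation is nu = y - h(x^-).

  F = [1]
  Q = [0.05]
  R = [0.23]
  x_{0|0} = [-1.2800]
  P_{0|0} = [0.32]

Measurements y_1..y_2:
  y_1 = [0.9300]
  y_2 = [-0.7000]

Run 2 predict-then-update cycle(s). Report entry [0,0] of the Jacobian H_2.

H_jac[0,0] = -2.0545

step 1: x^-=[-1.2800]  P^-=[0.3700]  H_jac=[-2.5600]  S=[2.6548]  K=[-0.3568]  nu=[-0.7084]  x^+=[-1.0273]  P^+=[0.0321]
step 2: x^-=[-1.0273]  P^-=[0.0821]  H_jac=[-2.0545]  S=[0.5764]  K=[-0.2925]  nu=[-1.7553]  x^+=[-0.5138]  P^+=[0.0327]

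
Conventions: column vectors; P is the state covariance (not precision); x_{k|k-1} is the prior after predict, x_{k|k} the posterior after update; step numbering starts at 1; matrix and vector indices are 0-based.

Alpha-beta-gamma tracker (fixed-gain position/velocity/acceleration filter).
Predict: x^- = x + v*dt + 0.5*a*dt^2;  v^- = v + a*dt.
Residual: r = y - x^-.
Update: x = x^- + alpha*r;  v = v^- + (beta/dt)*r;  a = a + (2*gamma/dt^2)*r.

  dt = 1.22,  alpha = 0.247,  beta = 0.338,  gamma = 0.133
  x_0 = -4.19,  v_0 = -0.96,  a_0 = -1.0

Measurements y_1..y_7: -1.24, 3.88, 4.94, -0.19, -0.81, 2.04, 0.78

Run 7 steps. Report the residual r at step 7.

step 1: x_pred=-6.1054  r=4.8654  x^+=-4.9036  v^+=-0.8320  a^+=-0.1305
step 2: x_pred=-6.0158  r=9.8958  x^+=-3.5716  v^+=1.7504  a^+=1.6381
step 3: x_pred=-0.2170  r=5.1570  x^+=1.0568  v^+=5.1776  a^+=2.5597
step 4: x_pred=9.2784  r=-9.4684  x^+=6.9397  v^+=5.6772  a^+=0.8676
step 5: x_pred=14.5115  r=-15.3215  x^+=10.7271  v^+=2.4908  a^+=-1.8706
step 6: x_pred=12.3738  r=-10.3338  x^+=9.8214  v^+=-2.6543  a^+=-3.7174
step 7: x_pred=3.8166  r=-3.0366  x^+=3.0665  v^+=-8.0309  a^+=-4.2601

resid = -3.0366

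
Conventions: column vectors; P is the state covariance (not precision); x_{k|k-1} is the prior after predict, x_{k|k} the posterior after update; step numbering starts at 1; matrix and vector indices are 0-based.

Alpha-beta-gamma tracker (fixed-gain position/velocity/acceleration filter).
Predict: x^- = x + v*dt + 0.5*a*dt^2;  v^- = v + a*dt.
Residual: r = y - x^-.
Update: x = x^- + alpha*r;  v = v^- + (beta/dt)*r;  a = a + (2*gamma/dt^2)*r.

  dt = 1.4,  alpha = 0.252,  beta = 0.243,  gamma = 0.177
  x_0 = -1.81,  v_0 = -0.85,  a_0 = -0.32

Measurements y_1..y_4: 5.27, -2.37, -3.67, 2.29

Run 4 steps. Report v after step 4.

step 1: x_pred=-3.3136  r=8.5836  x^+=-1.1505  v^+=0.1919  a^+=1.2303
step 2: x_pred=0.3238  r=-2.6938  x^+=-0.3551  v^+=1.4467  a^+=0.7438
step 3: x_pred=2.3993  r=-6.0693  x^+=0.8698  v^+=1.4346  a^+=-0.3524
step 4: x_pred=2.5328  r=-0.2428  x^+=2.4716  v^+=0.8990  a^+=-0.3963

v_post = 0.8990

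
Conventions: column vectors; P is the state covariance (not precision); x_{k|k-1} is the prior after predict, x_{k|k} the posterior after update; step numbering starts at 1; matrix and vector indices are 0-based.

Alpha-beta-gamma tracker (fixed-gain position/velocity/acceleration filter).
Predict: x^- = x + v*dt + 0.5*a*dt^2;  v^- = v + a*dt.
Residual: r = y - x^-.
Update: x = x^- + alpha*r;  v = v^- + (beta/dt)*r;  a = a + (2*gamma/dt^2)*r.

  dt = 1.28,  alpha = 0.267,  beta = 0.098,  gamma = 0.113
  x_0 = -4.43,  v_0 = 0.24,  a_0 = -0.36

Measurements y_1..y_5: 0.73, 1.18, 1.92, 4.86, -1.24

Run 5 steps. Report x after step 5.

step 1: x_pred=-4.4177  r=5.1477  x^+=-3.0433  v^+=0.1733  a^+=0.3501
step 2: x_pred=-2.5346  r=3.7146  x^+=-1.5428  v^+=0.9058  a^+=0.8625
step 3: x_pred=0.3231  r=1.5969  x^+=0.7495  v^+=2.1320  a^+=1.0827
step 4: x_pred=4.3655  r=0.4945  x^+=4.4975  v^+=3.5558  a^+=1.1509
step 5: x_pred=9.9918  r=-11.2318  x^+=6.9929  v^+=4.1691  a^+=-0.3984

x_post = 6.9929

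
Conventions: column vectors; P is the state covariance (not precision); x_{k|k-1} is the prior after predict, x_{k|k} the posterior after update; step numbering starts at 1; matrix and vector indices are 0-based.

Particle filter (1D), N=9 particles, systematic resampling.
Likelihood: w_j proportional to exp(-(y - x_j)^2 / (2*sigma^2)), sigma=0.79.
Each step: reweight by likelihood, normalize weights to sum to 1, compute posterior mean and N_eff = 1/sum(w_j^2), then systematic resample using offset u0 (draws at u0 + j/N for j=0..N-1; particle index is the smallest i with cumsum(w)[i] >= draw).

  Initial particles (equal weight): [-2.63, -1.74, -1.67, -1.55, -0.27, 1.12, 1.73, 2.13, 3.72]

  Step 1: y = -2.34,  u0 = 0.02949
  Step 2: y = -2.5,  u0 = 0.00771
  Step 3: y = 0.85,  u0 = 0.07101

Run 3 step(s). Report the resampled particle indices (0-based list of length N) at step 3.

step 1: w=[0.3094, 0.2481, 0.2310, 0.2008, 0.0107, 0.0000, 0.0000, 0.0000, 0.0000]  mean=-1.9453  Neff=3.9828  idx=[0, 0, 0, 1, 1, 2, 2, 3, 3]
step 2: w=[0.1556, 0.1556, 0.1556, 0.0993, 0.0993, 0.0908, 0.0908, 0.0765, 0.0765]  mean=-2.1136  Neff=8.2960  idx=[0, 0, 1, 2, 2, 3, 5, 6, 7]
step 3: w=[0.0022, 0.0022, 0.0022, 0.0022, 0.0022, 0.1704, 0.2270, 0.2270, 0.3643]  mean=-1.6490  Neff=3.7757  idx=[5, 6, 6, 6, 7, 7, 8, 8, 8]

resampled_idx = [5, 6, 6, 6, 7, 7, 8, 8, 8]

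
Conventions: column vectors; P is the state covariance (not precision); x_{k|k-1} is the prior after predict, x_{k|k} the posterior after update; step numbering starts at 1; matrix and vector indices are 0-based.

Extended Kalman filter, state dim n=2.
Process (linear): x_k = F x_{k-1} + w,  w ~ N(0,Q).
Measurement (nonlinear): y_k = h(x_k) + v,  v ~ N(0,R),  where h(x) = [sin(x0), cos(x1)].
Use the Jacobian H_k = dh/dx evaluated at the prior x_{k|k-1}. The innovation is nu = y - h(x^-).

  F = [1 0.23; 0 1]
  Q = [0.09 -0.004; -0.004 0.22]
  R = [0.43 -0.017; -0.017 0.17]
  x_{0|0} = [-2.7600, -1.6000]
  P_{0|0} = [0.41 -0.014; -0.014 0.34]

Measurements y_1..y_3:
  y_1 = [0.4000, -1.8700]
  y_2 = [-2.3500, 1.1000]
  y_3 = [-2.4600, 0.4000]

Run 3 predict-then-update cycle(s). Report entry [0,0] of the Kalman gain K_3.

step 1: x^-=[-3.1280, -1.6000]  P^-=[0.5115 0.0602; 0.0602 0.5600]  H_jac=[-0.9999 0.0000; 0.0000 0.9996]  S=[0.9415 -0.0772; -0.0772 0.7295]  K=[-0.5412 0.0252; -0.0011 0.7672]  nu=[0.4136, -1.8408]  x^+=[-3.3983, -3.0127]  P^+=[0.2332 0.0135; 0.0135 0.1305]
step 2: x^-=[-4.0912, -3.0127]  P^-=[0.3363 0.0395; 0.0395 0.3505]  H_jac=[-0.5820 0.0000; 0.0000 0.1286]  S=[0.5439 -0.0200; -0.0200 0.1758]  K=[-0.3603 -0.0120; -0.0330 0.2526]  nu=[-3.1632, 2.0917]  x^+=[-2.9767, -2.3799]  P^+=[0.2658 0.0318; 0.0318 0.3384]
step 3: x^-=[-3.5241, -2.3799]  P^-=[0.3884 0.1056; 0.1056 0.5584]  H_jac=[-0.9277 0.0000; 0.0000 0.6901]  S=[0.7643 -0.0846; -0.0846 0.4359]  K=[-0.4629 0.0773; -0.0310 0.8779]  nu=[-2.8332, 1.1237]  x^+=[-2.1258, -1.3056]  P^+=[0.2160 0.0304; 0.0304 0.2170]

K[0,0] = -0.4629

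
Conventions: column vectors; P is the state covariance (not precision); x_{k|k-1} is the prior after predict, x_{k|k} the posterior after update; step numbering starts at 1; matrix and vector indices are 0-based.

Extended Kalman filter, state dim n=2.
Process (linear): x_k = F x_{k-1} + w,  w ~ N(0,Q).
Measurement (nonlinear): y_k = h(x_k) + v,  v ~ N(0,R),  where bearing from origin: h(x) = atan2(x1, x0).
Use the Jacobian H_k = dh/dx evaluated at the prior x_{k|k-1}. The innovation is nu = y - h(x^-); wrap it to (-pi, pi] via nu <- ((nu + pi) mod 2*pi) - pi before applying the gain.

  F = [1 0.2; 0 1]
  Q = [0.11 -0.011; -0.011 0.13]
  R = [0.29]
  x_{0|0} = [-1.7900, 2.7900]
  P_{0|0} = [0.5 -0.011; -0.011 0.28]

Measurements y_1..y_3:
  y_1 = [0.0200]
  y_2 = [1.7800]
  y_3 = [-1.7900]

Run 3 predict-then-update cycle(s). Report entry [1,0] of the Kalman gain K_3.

K[1,0] = 0.0169

step 1: x^-=[-1.2320, 2.7900]  P^-=[0.6168 0.0340; 0.0340 0.4100]  H_jac=[-0.2999 -0.1324]  S=[0.3554]  K=[-0.5332; -0.1815]  nu=[-1.9666]  x^+=[-0.1833, 3.1469]  P^+=[0.5157 -0.0004; -0.0004 0.3983]
step 2: x^-=[0.4461, 3.1469]  P^-=[0.6415 0.0683; 0.0683 0.5283]  H_jac=[-0.3115 0.0442]  S=[0.3514]  K=[-0.5601; 0.0059]  nu=[0.3500]  x^+=[0.2500, 3.1490]  P^+=[0.5313 0.0694; 0.0694 0.5283]
step 3: x^-=[0.8798, 3.1490]  P^-=[0.6902 0.1641; 0.1641 0.6583]  H_jac=[-0.2946 0.0823]  S=[0.3464]  K=[-0.5479; 0.0169]  nu=[-3.0883]  x^+=[2.5720, 3.0969]  P^+=[0.5862 0.1673; 0.1673 0.6582]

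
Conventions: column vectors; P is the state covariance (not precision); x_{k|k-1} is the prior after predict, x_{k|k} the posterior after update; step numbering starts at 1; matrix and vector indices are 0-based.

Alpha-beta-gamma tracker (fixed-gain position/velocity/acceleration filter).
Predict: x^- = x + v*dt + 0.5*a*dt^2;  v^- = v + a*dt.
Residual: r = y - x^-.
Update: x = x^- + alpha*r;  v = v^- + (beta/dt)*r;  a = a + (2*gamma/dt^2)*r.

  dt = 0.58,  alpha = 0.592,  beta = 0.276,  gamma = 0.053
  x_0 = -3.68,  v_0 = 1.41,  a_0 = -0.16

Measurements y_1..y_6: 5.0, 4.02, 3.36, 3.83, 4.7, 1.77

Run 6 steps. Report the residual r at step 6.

resid = -4.3618

step 1: x_pred=-2.8891  r=7.8891  x^+=1.7812  v^+=5.0713  a^+=2.3259
step 2: x_pred=5.1138  r=-1.0938  x^+=4.4663  v^+=5.8998  a^+=1.9812
step 3: x_pred=8.2214  r=-4.8614  x^+=5.3435  v^+=4.7356  a^+=0.4494
step 4: x_pred=8.1657  r=-4.3357  x^+=5.5990  v^+=2.9330  a^+=-0.9168
step 5: x_pred=7.1459  r=-2.4459  x^+=5.6979  v^+=1.2374  a^+=-1.6875
step 6: x_pred=6.1318  r=-4.3618  x^+=3.5496  v^+=-1.8170  a^+=-3.0619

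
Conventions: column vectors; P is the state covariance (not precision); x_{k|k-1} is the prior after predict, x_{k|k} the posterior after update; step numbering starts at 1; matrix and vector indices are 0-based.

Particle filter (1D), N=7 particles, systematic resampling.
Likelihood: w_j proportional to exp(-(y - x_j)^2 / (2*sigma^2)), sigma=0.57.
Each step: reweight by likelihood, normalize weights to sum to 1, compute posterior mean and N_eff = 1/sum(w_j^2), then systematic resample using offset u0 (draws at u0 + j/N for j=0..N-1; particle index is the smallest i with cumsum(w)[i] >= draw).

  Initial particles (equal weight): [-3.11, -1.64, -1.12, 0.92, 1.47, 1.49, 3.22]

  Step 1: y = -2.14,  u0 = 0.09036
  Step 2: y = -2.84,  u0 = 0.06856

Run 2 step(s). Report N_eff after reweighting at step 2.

step 1: w=[0.2104, 0.6091, 0.1805, 0.0000, 0.0000, 0.0000, 0.0000]  mean=-1.8554  Neff=2.2327  idx=[0, 1, 1, 1, 1, 1, 2]
step 2: w=[0.6166, 0.0752, 0.0752, 0.0752, 0.0752, 0.0752, 0.0073]  mean=-2.5427  Neff=2.4475  idx=[0, 0, 0, 0, 1, 3, 5]

N_eff = 2.4475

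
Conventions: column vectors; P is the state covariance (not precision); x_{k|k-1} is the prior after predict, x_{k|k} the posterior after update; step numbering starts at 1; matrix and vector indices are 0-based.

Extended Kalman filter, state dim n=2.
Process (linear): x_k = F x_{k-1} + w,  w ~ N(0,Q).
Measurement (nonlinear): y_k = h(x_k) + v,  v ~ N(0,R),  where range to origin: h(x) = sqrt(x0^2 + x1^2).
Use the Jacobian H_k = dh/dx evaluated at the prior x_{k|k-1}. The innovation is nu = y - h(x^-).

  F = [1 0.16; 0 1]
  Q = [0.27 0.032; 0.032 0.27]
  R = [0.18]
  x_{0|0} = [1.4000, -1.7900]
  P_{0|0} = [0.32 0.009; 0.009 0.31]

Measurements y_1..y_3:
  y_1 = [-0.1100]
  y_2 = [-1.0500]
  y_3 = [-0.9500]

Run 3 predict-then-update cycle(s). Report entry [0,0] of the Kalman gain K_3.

K[0,0] = -0.9518

step 1: x^-=[1.1136, -1.7900]  P^-=[0.6008 0.0906; 0.0906 0.5800]  H_jac=[0.5282 -0.8491]  S=[0.6845]  K=[0.3513; -0.6495]  nu=[-2.2181]  x^+=[0.3345, -0.3493]  P^+=[0.5164 0.2468; 0.2468 0.2912]
step 2: x^-=[0.2786, -0.3493]  P^-=[0.8728 0.3254; 0.3254 0.5612]  H_jac=[0.6235 -0.7818]  S=[0.5451]  K=[0.5317; -0.4327]  nu=[-1.4968]  x^+=[-0.5172, 0.2984]  P^+=[0.7187 0.4508; 0.4508 0.4591]
step 3: x^-=[-0.4695, 0.2984]  P^-=[1.1447 0.5562; 0.5562 0.7291]  H_jac=[-0.8440 0.5364]  S=[0.7015]  K=[-0.9518; -0.1117]  nu=[-1.5063]  x^+=[0.9642, 0.4666]  P^+=[0.5091 0.4817; 0.4817 0.7204]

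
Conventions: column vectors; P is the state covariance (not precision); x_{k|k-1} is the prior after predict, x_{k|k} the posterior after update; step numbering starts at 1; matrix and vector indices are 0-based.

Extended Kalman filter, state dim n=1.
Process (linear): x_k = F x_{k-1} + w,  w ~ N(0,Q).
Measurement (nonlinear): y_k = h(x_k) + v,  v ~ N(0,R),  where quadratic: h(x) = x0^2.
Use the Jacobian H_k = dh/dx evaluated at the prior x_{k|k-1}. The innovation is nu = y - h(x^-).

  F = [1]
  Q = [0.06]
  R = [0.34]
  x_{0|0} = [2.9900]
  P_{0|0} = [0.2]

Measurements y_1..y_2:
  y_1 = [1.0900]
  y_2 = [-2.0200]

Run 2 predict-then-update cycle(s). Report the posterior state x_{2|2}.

step 1: x^-=[2.9900]  P^-=[0.2600]  H_jac=[5.9800]  S=[9.6377]  K=[0.1613]  nu=[-7.8501]  x^+=[1.7236]  P^+=[0.0092]
step 2: x^-=[1.7236]  P^-=[0.0692]  H_jac=[3.4472]  S=[1.1620]  K=[0.2052]  nu=[-4.9907]  x^+=[0.6994]  P^+=[0.0202]

x_post = [0.6994]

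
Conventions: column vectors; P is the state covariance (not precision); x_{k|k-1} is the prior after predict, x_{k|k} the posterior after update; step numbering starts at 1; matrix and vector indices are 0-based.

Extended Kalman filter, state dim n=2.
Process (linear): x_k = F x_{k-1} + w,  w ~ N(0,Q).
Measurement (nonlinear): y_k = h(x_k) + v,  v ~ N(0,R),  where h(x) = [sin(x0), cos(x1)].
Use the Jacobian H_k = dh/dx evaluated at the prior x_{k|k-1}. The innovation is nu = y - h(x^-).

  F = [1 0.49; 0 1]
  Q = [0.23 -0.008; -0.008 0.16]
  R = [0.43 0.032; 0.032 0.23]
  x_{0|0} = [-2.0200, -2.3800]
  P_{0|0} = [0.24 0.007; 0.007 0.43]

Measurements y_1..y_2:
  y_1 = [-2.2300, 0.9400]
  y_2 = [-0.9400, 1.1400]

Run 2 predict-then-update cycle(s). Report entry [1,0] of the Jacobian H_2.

step 1: x^-=[-3.1862, -2.3800]  P^-=[0.5801 0.2097; 0.2097 0.5900]  H_jac=[-0.9990 0.0000; 0.0000 0.6901]  S=[1.0089 -0.1126; -0.1126 0.5110]  K=[-0.5565 0.1606; -0.1217 0.7700]  nu=[-2.2746, 1.6637]  x^+=[-1.6532, -0.8220]  P^+=[0.2344 0.0277; 0.0277 0.2510]
step 2: x^-=[-2.0560, -0.8220]  P^-=[0.5518 0.1427; 0.1427 0.4110]  H_jac=[-0.4664 0.0000; 0.0000 0.7325]  S=[0.5500 -0.0168; -0.0168 0.4505]  K=[-0.4614 0.2149; -0.1008 0.6645]  nu=[-0.0554, 0.4593]  x^+=[-1.9318, -0.5113]  P^+=[0.4106 0.0473; 0.0473 0.2042]

H_jac[1,0] = 0.0000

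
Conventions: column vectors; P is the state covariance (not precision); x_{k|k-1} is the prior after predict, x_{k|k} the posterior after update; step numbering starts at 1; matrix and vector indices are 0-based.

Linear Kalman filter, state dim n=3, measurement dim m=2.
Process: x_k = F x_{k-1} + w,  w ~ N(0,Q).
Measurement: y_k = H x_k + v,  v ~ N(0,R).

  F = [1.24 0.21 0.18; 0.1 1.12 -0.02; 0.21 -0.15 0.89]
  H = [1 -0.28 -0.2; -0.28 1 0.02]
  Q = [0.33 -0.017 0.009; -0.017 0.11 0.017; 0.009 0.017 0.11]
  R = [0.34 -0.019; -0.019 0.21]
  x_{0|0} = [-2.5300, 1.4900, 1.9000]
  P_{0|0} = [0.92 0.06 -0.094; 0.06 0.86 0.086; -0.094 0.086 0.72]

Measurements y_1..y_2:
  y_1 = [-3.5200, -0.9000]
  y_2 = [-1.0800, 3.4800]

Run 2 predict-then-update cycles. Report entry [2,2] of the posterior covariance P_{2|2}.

step 1: x^-=[-2.4823, 1.3778, 0.9362]  P^-=[1.8016 0.3990 0.2348; 0.3990 1.2082 -0.0298; 0.2348 -0.0298 0.6784]  S=[1.9428 -0.4103; -0.4103 1.3325]  K=[0.8874 0.1976; 0.2224 0.8909; 0.0453 -0.0475]  nu=[-0.4647, -2.9916]  x^+=[-3.4857, -1.3909, 1.0574]  P^+=[0.3636 0.1233 0.1556; 0.1233 0.2170 0.0193; 0.1556 0.0193 0.6696]
step 2: x^-=[-4.4240, -1.9275, 0.4177]  P^-=[1.0555 0.2533 0.3673; 0.2533 0.4123 0.0359; 0.3673 0.0359 0.7065]  S=[1.1713 -0.1391; -0.1391 0.5607]  K=[0.7938 0.1347; 0.1896 0.6570; 0.1785 -0.0499]  nu=[2.8879, 4.1604]  x^+=[-1.5710, 1.3535, 0.7256]  P^+=[0.3369 0.1035 0.2030; 0.1035 0.1628 0.0297; 0.2030 0.0297 0.6654]

P_post[2,2] = 0.6654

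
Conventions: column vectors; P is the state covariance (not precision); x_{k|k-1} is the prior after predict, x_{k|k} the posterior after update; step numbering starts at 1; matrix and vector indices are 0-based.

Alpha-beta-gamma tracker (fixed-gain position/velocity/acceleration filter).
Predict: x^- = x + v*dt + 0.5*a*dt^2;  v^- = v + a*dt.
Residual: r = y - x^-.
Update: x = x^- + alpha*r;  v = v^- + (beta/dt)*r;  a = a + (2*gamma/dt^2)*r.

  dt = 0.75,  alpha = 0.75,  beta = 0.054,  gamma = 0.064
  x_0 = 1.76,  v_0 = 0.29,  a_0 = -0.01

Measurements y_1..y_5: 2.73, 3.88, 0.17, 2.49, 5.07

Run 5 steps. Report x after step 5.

x_post = 4.3865

step 1: x_pred=1.9747  r=0.7553  x^+=2.5412  v^+=0.3369  a^+=0.1619
step 2: x_pred=2.8394  r=1.0406  x^+=3.6198  v^+=0.5332  a^+=0.3987
step 3: x_pred=4.1319  r=-3.9619  x^+=1.1605  v^+=0.5470  a^+=-0.5029
step 4: x_pred=1.4293  r=1.0607  x^+=2.2248  v^+=0.2462  a^+=-0.2615
step 5: x_pred=2.3359  r=2.7341  x^+=4.3865  v^+=0.2469  a^+=0.3607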